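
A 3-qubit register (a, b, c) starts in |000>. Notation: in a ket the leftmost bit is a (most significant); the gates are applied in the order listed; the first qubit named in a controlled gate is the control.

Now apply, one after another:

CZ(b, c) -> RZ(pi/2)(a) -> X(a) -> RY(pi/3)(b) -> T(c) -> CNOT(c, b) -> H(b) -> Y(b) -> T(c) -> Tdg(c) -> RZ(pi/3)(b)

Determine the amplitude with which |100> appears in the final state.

|100> carries amplitude (-sqrt(6) + sqrt(2))*exp(I*pi/12)/4 in the final state.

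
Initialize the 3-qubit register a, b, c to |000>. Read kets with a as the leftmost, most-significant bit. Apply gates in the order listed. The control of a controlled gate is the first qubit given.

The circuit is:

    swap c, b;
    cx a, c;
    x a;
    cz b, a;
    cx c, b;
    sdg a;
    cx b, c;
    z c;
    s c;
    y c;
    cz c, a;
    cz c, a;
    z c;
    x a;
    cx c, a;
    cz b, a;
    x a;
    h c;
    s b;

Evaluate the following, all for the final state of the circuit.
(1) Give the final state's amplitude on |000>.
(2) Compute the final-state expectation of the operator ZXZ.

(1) |000> carries amplitude -sqrt(2)/2 in the final state.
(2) In the final state, ZXZ has expectation 0.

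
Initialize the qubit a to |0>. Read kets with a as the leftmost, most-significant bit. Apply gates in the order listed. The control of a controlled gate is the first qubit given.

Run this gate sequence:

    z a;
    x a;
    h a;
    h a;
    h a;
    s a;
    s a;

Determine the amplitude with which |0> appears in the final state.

The amplitude on |0> is sqrt(2)/2.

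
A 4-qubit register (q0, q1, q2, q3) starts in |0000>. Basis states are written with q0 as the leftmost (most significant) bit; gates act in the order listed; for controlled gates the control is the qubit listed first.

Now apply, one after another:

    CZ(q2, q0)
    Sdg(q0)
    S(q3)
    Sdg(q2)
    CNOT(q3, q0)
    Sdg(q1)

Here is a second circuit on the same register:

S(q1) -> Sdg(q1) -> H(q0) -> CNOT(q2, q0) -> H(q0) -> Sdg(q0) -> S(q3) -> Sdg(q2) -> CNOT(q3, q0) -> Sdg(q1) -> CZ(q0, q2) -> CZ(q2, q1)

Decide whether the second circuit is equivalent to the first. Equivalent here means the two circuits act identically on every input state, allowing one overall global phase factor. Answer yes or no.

No, they are not equivalent — no single phase factor reconciles the two unitaries.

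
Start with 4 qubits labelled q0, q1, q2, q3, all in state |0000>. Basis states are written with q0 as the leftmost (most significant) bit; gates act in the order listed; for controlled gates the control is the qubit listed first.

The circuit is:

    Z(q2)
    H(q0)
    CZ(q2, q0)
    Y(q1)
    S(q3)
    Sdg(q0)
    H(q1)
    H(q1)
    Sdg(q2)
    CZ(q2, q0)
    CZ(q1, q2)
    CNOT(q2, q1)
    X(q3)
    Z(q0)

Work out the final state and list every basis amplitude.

The final amplitudes are sqrt(2)*I/2 on |0101>, -sqrt(2)/2 on |1101>, and 0 on every other basis state. Key observation: steps 7-8 multiply out to the identity, so the circuit reduces to the remaining gates.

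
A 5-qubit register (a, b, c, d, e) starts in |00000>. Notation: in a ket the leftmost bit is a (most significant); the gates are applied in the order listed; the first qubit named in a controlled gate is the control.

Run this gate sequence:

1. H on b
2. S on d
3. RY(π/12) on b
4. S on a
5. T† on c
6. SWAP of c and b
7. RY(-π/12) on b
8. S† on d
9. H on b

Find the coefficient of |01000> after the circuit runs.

|01000> carries amplitude sqrt(2)/8 + sqrt(6)/8 in the final state.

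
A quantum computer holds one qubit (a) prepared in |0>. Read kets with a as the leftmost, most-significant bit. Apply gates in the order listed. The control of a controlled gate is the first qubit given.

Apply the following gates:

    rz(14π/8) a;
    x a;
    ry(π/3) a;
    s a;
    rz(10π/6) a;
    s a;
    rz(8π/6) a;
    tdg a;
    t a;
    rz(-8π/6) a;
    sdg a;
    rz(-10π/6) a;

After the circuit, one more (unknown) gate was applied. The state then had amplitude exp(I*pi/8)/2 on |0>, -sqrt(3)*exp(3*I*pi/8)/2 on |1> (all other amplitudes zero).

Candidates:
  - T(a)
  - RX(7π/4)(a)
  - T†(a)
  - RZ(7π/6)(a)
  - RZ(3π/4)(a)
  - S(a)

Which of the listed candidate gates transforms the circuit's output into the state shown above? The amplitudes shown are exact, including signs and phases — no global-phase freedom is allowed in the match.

The applied gate was T†(a).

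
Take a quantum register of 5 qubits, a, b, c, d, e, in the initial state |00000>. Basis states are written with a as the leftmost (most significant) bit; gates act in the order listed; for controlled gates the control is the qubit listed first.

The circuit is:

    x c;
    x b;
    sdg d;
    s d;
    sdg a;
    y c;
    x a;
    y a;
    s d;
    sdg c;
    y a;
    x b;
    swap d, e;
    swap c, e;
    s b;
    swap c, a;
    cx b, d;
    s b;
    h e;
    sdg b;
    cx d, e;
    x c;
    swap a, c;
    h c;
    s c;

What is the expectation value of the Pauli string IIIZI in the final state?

In the final state, IIIZI has expectation 1.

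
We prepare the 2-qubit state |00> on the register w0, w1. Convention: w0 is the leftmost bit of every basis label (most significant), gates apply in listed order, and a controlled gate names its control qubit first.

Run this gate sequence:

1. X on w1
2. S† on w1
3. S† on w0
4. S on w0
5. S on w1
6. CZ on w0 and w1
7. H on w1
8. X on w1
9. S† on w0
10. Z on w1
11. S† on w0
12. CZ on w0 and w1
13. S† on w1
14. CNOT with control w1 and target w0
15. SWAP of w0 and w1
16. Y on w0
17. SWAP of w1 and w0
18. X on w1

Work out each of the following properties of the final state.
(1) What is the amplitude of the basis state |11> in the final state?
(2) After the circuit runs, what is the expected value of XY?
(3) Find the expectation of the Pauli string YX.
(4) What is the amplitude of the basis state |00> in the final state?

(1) The amplitude on |11> is sqrt(2)/2.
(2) The observable XY averages to 1.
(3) In the final state, YX has expectation 1.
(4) The amplitude on |00> is -sqrt(2)*I/2.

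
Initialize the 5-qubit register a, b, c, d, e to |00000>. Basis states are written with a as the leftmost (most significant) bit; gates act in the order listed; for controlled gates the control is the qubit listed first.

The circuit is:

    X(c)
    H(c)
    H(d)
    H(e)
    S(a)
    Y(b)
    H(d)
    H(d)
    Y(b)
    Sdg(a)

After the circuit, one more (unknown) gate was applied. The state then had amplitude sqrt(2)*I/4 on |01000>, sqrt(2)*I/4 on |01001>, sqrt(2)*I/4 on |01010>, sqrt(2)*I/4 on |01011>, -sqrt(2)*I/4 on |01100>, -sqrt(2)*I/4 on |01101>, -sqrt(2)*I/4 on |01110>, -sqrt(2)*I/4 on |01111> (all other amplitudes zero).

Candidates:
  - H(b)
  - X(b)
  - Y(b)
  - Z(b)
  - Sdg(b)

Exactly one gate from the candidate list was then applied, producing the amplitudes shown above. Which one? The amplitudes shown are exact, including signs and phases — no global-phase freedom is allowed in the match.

It was Y(b) that produced the state shown. Key observation: steps 5-10 multiply out to the identity, so the circuit reduces to the remaining gates.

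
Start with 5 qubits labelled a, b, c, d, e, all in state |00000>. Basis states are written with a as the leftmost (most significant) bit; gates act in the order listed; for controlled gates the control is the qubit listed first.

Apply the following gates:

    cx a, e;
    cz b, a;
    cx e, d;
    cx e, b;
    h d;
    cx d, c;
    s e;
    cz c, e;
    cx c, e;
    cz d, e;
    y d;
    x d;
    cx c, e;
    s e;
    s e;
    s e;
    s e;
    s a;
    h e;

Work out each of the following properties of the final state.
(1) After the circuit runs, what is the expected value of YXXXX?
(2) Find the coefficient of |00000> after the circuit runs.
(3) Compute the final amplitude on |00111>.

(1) The expectation value of YXXXX is 0. Key observation: the block from step 14 through step 17 cancels to the identity and can be dropped.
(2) |00000> carries amplitude I/2 in the final state.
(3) |00111> carries amplitude I/2 in the final state.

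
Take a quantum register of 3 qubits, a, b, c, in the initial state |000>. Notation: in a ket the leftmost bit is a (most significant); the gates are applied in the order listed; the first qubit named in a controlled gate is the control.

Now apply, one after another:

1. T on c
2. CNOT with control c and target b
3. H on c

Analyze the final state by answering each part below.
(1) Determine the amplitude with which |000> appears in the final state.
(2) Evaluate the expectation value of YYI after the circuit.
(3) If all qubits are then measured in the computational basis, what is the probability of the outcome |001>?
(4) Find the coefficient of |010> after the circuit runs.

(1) The amplitude on |000> is sqrt(2)/2.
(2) The observable YYI averages to 0.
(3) A full measurement returns |001> with probability 1/2.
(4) The final state's coefficient on |010> equals 0.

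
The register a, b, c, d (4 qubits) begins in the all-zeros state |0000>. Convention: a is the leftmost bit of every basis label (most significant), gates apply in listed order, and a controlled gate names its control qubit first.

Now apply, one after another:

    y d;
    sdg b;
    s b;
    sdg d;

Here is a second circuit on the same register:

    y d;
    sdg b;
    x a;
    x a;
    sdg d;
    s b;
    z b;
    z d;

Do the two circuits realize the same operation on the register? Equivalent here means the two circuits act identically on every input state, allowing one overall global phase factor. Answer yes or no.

No, they are not equivalent — no single phase factor reconciles the two unitaries.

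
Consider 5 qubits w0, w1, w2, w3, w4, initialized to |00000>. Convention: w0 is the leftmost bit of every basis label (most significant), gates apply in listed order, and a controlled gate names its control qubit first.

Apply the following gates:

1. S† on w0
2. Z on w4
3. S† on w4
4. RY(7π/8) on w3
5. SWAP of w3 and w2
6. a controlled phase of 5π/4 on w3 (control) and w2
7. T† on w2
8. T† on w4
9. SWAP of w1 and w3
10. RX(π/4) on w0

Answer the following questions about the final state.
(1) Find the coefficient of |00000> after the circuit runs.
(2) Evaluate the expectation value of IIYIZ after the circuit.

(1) The amplitude on |00000> is sqrt(sqrt(2) + 2)*sin(pi/16)/2.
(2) The expectation value of IIYIZ is -sqrt(4 - 2*sqrt(2))/4.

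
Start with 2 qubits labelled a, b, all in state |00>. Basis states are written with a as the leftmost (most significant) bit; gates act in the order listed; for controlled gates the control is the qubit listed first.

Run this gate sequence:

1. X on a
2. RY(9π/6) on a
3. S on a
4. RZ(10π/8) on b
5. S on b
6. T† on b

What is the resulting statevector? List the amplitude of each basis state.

The resulting statevector has amplitude sqrt(2)*exp(3*I*pi/8)/2 on |00>, 0 on |01>, sqrt(2)*exp(7*I*pi/8)/2 on |10>, 0 on |11>.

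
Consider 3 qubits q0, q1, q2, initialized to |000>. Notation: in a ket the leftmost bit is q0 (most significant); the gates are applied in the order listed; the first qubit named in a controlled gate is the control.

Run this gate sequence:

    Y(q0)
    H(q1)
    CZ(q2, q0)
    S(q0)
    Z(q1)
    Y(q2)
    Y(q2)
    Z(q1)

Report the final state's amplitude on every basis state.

The resulting statevector has amplitude -sqrt(2)/2 on |100>, -sqrt(2)/2 on |110>, and 0 on every other basis state. Key observation: gates 5-8 undo each other exactly, leaving only the rest of the circuit to track.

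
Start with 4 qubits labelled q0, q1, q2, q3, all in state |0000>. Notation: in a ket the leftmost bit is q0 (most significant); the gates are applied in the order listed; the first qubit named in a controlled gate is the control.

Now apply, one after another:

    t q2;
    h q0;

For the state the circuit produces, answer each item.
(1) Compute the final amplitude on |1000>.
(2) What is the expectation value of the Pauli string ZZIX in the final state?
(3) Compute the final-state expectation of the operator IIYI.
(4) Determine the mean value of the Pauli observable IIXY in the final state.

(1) |1000> carries amplitude sqrt(2)/2 in the final state.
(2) The observable ZZIX averages to 0.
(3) The expectation value of IIYI is 0.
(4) The observable IIXY averages to 0.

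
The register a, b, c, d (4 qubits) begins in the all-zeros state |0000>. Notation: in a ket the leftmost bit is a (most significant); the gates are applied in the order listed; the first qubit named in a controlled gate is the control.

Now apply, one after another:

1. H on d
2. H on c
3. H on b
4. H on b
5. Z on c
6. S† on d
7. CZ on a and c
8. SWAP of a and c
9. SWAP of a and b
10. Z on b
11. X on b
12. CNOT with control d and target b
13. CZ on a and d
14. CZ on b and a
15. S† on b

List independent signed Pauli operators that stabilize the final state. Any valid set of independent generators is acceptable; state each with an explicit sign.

The stabilizer group can be generated by -IYII, -IIIY, +ZIII, +IIZI, among other valid generating sets.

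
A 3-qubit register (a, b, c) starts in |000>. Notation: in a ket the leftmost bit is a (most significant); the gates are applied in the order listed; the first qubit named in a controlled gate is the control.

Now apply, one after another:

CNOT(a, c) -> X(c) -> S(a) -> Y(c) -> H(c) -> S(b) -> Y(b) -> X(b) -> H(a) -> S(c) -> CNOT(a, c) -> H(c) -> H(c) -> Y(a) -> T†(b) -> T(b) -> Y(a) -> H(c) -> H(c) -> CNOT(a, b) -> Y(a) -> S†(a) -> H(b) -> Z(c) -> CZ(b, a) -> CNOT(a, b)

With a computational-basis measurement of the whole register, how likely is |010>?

Outcome |010> occurs with probability 1/8. Key observation: steps 12-19 multiply out to the identity, so the circuit reduces to the remaining gates.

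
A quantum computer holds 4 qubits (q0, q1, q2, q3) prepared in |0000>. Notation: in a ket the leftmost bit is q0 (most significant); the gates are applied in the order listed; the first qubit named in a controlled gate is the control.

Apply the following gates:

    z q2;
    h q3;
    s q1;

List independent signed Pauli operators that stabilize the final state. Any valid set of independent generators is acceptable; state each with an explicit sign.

The stabilizer group can be generated by +IIIX, +ZIII, +IZII, +IIZI, among other valid generating sets.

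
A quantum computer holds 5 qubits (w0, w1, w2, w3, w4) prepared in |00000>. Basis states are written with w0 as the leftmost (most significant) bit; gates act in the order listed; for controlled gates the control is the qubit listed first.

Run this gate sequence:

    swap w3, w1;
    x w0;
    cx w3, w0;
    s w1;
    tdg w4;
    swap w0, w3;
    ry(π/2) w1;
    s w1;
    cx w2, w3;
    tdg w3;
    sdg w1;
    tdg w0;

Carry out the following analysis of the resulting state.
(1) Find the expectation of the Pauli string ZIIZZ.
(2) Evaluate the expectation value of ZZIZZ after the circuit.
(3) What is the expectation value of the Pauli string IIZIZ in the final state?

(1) The observable ZIIZZ averages to -1.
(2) The expectation value of ZZIZZ is 0.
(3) The observable IIZIZ averages to 1.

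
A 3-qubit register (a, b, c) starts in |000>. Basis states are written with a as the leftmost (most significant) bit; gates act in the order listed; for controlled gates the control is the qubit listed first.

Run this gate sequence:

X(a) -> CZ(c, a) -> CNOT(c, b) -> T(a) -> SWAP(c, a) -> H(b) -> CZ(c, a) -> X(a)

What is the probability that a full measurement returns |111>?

Outcome |111> occurs with probability 1/2.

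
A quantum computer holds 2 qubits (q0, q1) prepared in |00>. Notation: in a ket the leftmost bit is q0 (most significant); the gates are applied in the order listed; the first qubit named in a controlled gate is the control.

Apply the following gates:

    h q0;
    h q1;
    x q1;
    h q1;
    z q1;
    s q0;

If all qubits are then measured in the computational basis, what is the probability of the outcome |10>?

A full measurement returns |10> with probability 1/2. Key observation: gates 2-5 undo each other exactly, leaving only the rest of the circuit to track.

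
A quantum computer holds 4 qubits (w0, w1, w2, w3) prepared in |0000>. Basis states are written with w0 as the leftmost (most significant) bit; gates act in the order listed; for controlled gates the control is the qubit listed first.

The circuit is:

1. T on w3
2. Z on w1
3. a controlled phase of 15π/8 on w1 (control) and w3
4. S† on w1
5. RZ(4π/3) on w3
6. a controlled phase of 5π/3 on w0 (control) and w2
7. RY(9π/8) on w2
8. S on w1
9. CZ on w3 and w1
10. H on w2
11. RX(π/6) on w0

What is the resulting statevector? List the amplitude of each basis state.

The final amplitudes are -(sqrt(2) + sqrt(6))*exp(I*pi/3)*sin(3*pi/16)/4 on |0000>, (sqrt(2) + sqrt(6))*exp(I*pi/3)*sin(5*pi/16)/4 on |0010>, (-sqrt(2) + sqrt(6))*exp(5*I*pi/6)*sin(3*pi/16)/4 on |1000>, (-sqrt(6) + sqrt(2))*exp(5*I*pi/6)*sin(5*pi/16)/4 on |1010>, and 0 on every other basis state.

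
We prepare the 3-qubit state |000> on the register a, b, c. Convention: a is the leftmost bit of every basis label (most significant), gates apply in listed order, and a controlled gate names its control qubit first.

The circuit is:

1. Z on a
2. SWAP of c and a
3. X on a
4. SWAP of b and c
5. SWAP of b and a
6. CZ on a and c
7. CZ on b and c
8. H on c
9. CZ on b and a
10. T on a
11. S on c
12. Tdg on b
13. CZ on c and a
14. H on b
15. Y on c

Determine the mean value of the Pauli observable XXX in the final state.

The expectation value of XXX is 0.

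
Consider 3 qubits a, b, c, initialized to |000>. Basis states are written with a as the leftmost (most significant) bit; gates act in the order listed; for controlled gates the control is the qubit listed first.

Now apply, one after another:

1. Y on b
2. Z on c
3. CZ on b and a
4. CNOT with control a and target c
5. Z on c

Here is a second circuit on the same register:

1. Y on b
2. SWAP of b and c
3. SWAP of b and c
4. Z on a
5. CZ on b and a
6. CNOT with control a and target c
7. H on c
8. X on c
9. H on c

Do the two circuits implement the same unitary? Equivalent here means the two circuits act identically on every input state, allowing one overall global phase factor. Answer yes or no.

No — the two circuits implement different unitaries, even allowing a global phase.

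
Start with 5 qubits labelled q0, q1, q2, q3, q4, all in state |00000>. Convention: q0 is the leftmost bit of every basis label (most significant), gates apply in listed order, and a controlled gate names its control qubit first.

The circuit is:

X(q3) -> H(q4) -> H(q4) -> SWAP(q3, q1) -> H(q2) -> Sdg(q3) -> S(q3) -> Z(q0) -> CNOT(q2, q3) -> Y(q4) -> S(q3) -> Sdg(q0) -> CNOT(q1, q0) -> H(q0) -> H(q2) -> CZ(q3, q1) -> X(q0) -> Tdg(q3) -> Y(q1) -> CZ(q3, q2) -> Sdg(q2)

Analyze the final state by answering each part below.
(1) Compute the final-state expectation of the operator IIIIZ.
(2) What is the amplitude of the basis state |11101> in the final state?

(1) The observable IIIIZ averages to -1. Key observation: gates 2-3 undo each other exactly, leaving only the rest of the circuit to track.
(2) |11101> carries amplitude 0 in the final state.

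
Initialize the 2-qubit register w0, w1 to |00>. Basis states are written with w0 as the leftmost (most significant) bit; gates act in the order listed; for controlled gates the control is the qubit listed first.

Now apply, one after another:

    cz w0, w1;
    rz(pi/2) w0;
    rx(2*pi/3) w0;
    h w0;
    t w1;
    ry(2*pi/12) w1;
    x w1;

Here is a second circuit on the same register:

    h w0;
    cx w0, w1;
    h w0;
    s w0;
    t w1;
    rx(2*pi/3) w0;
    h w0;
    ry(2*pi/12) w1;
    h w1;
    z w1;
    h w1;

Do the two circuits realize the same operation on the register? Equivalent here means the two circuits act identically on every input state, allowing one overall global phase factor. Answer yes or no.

No: there is an input state on which the two circuits produce genuinely different outputs (not merely differing by a phase).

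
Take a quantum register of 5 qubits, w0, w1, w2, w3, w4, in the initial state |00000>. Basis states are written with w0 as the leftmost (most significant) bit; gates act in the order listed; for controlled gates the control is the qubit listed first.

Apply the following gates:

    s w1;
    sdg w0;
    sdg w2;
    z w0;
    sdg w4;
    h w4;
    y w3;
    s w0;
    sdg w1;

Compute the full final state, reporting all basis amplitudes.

The resulting statevector has amplitude sqrt(2)*I/2 on |00010>, sqrt(2)*I/2 on |00011>, and 0 on every other basis state.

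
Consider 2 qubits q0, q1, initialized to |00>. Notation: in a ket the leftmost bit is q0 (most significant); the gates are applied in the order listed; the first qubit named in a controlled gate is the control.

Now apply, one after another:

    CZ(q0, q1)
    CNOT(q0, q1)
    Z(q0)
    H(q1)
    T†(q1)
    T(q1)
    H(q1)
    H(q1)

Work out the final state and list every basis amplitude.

The final amplitudes are sqrt(2)/2 on |00>, sqrt(2)/2 on |01>, 0 on |10>, 0 on |11>.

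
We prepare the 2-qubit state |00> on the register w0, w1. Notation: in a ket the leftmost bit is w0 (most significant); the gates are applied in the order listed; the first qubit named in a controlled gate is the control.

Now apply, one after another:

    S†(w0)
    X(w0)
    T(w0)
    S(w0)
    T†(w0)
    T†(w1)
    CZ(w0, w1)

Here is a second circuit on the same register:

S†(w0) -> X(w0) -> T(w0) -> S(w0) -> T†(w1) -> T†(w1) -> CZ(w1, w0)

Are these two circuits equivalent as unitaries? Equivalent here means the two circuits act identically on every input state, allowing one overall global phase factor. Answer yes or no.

No — the two circuits implement different unitaries, even allowing a global phase.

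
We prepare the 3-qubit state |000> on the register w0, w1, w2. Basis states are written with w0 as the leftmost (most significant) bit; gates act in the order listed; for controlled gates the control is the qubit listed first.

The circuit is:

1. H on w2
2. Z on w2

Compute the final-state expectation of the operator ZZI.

The observable ZZI averages to 1.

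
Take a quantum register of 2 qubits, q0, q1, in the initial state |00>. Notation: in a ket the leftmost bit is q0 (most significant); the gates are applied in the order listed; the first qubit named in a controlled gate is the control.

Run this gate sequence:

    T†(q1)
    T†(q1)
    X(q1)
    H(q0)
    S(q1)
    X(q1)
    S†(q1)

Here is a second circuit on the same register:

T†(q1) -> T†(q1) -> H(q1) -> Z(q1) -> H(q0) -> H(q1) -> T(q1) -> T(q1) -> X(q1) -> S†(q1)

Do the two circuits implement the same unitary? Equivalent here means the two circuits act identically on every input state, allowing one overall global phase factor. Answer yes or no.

Yes — the two circuits implement the same unitary up to a global phase.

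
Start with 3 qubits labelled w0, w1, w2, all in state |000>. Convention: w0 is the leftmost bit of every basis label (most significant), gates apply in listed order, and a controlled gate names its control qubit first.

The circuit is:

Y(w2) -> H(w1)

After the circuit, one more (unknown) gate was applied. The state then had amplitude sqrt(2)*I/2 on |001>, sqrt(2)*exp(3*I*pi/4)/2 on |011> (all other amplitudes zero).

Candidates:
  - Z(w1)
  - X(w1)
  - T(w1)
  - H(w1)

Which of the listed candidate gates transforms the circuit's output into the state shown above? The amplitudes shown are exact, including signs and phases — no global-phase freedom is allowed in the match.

The unique candidate consistent with the amplitudes is T(w1).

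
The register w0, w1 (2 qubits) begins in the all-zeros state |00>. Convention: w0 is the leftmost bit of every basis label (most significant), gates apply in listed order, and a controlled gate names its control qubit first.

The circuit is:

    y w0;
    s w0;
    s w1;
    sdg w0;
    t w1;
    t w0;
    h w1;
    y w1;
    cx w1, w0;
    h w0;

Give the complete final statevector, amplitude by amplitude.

The final amplitudes are exp(I*pi/4)/2 on |00>, -exp(I*pi/4)/2 on |01>, -exp(I*pi/4)/2 on |10>, -exp(I*pi/4)/2 on |11>.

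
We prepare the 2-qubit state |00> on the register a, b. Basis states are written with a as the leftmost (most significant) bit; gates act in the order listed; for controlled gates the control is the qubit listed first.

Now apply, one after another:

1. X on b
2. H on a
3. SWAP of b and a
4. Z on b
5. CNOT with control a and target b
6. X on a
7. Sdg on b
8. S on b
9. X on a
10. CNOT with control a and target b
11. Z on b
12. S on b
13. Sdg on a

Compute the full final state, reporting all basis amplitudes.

The resulting statevector has amplitude 0 on |00>, 0 on |01>, -sqrt(2)*I/2 on |10>, sqrt(2)/2 on |11>. Key observation: the block from step 4 through step 11 cancels to the identity and can be dropped.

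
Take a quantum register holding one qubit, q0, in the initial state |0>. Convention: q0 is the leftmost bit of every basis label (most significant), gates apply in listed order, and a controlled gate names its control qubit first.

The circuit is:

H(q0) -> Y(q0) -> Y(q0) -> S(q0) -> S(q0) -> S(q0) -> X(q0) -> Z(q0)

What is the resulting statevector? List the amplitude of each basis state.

After the circuit, the state carries amplitude -sqrt(2)*I/2 on |0>, -sqrt(2)/2 on |1>.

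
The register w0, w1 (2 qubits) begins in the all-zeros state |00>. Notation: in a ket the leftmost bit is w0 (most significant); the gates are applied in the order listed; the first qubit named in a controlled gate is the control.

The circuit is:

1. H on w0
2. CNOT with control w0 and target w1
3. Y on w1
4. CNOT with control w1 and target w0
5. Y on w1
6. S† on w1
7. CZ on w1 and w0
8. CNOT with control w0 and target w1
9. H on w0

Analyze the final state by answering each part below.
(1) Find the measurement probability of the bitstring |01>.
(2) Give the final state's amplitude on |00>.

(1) The probability of measuring |01> is 1/4.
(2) |00> carries amplitude I/2 in the final state.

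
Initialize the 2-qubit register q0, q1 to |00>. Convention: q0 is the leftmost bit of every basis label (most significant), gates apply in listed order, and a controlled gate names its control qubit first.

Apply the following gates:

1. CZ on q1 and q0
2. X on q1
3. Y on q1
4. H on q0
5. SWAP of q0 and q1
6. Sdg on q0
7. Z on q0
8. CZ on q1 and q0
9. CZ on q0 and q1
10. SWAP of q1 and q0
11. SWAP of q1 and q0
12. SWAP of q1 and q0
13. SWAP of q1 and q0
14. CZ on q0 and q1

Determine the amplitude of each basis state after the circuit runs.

After the circuit, the state carries amplitude -sqrt(2)*I/2 on |00>, -sqrt(2)*I/2 on |01>, 0 on |10>, 0 on |11>. Key observation: the block from step 9 through step 14 cancels to the identity and can be dropped.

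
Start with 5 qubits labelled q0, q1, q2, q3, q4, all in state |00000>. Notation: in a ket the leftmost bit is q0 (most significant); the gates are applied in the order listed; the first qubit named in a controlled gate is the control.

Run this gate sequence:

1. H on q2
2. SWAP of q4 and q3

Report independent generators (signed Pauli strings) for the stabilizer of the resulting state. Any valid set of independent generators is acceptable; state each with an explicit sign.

The final state is stabilized by the group generated by +IIXII, +ZIIII, +IZIII, +IIIZI, +IIIIZ; other independent generating sets are equally valid.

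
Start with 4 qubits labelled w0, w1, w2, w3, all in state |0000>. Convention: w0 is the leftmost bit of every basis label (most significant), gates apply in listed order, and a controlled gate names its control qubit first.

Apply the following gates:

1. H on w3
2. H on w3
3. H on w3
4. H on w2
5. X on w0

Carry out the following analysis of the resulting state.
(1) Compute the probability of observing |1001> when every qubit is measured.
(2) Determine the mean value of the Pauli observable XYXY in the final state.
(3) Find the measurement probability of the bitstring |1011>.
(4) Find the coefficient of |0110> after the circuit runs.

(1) A full measurement returns |1001> with probability 1/4. Key observation: steps 2-3 multiply out to the identity, so the circuit reduces to the remaining gates.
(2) The observable XYXY averages to 0.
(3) A full measurement returns |1011> with probability 1/4.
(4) |0110> carries amplitude 0 in the final state.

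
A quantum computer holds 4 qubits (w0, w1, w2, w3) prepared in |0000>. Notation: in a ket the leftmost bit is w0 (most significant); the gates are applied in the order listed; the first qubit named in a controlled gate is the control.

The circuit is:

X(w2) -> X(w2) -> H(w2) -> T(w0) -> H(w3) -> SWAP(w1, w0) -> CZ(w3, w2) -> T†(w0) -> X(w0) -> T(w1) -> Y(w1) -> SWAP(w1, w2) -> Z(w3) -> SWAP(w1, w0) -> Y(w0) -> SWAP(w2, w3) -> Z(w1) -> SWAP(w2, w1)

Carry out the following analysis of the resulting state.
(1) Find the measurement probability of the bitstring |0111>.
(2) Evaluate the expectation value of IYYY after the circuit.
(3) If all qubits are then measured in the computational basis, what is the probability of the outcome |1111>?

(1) Outcome |0111> occurs with probability 1/4.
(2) The expectation value of IYYY is 0.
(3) Outcome |1111> occurs with probability 1/4.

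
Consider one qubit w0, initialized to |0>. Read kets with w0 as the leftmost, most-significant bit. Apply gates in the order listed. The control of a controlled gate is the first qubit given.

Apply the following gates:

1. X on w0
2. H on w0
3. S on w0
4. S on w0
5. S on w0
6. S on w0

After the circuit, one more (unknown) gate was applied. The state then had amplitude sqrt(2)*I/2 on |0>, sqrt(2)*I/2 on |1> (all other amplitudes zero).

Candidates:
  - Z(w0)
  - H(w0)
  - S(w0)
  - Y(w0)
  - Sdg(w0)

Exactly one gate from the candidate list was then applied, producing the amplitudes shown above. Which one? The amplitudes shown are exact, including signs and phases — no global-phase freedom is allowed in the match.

The applied gate was Y(w0). Key observation: gates 3-6 undo each other exactly, leaving only the rest of the circuit to track.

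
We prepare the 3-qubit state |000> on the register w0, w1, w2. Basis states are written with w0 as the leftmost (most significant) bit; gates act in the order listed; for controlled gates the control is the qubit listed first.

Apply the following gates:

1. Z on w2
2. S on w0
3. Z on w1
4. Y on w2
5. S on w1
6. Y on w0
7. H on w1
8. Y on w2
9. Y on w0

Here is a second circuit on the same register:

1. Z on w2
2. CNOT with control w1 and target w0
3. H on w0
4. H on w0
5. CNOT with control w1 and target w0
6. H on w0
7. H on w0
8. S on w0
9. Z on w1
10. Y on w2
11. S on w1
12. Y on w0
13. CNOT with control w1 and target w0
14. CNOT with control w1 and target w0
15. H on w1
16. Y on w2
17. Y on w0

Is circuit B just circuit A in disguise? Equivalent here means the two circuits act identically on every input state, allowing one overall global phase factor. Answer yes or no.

Yes, they are equivalent — the unitaries differ by at most a global phase.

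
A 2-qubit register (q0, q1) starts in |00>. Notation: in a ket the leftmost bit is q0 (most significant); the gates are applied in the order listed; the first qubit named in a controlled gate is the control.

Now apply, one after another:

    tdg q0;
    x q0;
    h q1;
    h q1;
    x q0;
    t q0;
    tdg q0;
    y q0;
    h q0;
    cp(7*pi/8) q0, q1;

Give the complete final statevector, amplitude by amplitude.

The resulting statevector has amplitude sqrt(2)*I/2 on |00>, 0 on |01>, -sqrt(2)*I/2 on |10>, 0 on |11>.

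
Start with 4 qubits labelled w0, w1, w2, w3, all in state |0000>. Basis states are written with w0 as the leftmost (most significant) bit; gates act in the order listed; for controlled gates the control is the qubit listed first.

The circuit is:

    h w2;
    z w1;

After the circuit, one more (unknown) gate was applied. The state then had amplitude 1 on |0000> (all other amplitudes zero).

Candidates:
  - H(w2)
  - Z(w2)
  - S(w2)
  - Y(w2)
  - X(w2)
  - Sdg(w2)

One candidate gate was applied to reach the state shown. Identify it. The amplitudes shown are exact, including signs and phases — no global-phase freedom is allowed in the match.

It was H(w2) that produced the state shown.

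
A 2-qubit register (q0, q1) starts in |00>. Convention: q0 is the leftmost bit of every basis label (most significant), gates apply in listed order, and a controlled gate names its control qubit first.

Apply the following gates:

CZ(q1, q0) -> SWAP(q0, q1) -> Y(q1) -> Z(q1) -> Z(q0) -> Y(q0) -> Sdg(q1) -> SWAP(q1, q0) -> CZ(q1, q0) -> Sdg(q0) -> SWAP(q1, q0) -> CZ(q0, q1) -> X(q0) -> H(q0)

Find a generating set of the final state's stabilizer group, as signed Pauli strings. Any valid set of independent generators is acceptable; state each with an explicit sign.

The final state is stabilized by the group generated by +XI, -IZ; other independent generating sets are equally valid.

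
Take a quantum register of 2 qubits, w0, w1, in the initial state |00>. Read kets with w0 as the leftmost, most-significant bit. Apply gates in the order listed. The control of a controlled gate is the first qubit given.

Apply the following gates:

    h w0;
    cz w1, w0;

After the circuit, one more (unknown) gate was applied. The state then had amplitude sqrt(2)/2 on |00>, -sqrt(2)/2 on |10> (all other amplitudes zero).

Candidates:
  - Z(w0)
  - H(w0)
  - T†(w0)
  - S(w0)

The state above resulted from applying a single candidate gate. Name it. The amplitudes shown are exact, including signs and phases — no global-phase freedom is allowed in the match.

It was Z(w0) that produced the state shown.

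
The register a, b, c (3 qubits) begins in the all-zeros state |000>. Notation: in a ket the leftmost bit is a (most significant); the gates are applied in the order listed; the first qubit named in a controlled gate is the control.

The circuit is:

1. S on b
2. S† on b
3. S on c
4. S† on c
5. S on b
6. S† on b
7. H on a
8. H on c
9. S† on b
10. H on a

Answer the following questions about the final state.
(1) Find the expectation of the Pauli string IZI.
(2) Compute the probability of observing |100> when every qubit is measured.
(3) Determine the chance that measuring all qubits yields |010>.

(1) In the final state, IZI has expectation 1.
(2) A full measurement returns |100> with probability 0.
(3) The probability of measuring |010> is 0.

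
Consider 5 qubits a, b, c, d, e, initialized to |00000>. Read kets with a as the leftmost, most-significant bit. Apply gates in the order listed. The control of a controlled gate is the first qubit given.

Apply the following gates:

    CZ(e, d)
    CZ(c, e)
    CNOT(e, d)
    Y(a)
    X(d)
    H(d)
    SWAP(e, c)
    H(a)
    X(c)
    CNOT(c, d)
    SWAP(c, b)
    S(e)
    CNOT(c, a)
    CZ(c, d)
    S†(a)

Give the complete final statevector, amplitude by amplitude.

The resulting statevector has amplitude -I/2 on |01000>, I/2 on |01010>, 1/2 on |11000>, -1/2 on |11010>, and 0 on every other basis state.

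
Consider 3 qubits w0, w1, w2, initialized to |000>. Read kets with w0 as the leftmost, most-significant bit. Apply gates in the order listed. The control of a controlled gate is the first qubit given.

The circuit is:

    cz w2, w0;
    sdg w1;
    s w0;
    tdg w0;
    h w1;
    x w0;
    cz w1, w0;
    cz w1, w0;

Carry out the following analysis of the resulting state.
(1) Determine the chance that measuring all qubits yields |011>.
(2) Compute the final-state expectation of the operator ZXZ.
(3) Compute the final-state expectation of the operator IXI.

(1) A full measurement returns |011> with probability 0.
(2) In the final state, ZXZ has expectation -1.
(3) In the final state, IXI has expectation 1.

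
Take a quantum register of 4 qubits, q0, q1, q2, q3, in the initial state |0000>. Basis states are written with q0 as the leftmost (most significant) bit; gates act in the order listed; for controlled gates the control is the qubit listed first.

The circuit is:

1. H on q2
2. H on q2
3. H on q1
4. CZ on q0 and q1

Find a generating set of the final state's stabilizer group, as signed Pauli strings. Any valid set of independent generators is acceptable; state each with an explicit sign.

The final state is stabilized by the group generated by +IXII, +ZIII, +IIZI, +IIIZ; other independent generating sets are equally valid. Key observation: gates 1-2 undo each other exactly, leaving only the rest of the circuit to track.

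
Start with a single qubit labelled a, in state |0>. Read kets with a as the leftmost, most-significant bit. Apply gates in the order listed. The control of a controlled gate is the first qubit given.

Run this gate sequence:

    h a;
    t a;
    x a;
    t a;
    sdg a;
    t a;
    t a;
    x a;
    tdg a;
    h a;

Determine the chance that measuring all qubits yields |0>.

The probability of measuring |0> is sqrt(2)/4 + 1/2.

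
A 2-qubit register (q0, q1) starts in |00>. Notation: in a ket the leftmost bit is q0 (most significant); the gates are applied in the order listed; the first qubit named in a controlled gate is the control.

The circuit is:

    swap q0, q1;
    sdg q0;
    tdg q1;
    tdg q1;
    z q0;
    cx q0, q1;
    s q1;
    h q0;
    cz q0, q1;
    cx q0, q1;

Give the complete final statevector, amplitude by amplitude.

The final amplitudes are sqrt(2)/2 on |00>, 0 on |01>, 0 on |10>, sqrt(2)/2 on |11>.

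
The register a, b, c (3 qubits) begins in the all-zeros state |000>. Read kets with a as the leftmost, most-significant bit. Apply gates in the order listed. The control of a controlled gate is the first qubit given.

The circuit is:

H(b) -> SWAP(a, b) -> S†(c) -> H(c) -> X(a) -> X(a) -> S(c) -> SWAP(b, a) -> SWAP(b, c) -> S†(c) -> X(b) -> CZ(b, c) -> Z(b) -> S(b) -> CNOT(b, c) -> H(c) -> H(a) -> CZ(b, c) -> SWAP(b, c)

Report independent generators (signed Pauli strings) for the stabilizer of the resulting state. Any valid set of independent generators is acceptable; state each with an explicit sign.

The final state is stabilized by the group generated by +XII, +IYZ, -IZY; other independent generating sets are equally valid.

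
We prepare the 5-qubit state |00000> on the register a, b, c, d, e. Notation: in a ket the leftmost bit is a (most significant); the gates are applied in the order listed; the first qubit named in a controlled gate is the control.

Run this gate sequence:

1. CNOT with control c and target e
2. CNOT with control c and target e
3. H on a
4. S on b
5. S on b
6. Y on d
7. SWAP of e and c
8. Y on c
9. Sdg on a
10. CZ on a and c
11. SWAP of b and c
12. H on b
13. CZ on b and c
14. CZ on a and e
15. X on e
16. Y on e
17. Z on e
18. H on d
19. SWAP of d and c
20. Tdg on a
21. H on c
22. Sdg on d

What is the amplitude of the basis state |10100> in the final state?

|10100> carries amplitude exp(3*I*pi/4)/2 in the final state. Key observation: steps 1-2 multiply out to the identity, so the circuit reduces to the remaining gates.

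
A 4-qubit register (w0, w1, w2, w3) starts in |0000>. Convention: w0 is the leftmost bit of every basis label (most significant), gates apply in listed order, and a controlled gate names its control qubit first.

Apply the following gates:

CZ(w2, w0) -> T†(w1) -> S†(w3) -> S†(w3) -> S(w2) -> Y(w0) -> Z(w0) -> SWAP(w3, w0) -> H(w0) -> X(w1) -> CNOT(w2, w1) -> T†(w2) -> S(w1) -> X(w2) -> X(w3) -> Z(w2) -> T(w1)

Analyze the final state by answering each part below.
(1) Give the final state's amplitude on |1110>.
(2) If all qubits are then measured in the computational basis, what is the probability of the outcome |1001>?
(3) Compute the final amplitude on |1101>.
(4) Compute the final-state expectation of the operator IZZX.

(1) The final state's coefficient on |1110> equals -sqrt(2)*exp(I*pi/4)/2.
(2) Outcome |1001> occurs with probability 0.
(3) The final state's coefficient on |1101> equals 0.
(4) The observable IZZX averages to 0.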